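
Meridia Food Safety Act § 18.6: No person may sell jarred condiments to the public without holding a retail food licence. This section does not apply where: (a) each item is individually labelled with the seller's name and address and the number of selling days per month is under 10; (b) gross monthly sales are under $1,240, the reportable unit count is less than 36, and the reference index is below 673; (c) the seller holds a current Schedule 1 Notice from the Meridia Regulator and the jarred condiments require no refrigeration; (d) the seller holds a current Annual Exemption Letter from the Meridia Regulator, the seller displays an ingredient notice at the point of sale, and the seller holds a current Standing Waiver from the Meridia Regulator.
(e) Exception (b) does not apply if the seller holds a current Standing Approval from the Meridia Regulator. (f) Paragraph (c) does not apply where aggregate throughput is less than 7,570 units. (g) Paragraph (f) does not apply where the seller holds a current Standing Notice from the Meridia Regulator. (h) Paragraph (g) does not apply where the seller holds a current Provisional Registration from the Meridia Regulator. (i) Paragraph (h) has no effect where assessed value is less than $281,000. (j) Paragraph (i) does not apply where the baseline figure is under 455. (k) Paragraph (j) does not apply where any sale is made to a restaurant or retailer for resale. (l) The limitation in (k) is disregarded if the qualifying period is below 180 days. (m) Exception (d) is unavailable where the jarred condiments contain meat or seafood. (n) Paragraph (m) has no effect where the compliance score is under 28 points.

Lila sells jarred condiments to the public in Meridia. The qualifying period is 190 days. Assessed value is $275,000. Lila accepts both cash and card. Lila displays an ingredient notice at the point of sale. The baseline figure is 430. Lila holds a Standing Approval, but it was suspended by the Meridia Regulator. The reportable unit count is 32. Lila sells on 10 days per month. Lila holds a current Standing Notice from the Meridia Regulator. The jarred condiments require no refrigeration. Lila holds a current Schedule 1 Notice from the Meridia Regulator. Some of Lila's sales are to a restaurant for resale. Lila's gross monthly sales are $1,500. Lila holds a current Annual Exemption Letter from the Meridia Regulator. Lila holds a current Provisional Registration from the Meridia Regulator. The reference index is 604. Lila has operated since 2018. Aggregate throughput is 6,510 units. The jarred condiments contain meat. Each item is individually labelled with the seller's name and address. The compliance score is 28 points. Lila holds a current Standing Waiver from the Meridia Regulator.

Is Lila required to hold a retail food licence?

No — exception (c) applies; Lila is not required to hold a retail food licence.

Exception (a) requires that the number of selling days per month is under 10; but the number of selling days per month is 10, not under 10, so (a) is unavailable.
Exception (b) does not apply: gross monthly sales are $1,500, not under $1,240.
Exception (c): a current Schedule 1 Notice is held; the jarred condiments are shelf-stable — every condition holds. Under paragraphs (f)–(l): (f) operates (aggregate throughput is 6,510 units, less than the 7,570 units limit), but yields to (g): (g) operates against (f): a current Standing Notice is held. (h) is triggered (a current Provisional Registration is held), but yields to (i): (i) operates against (h): assessed value is $275,000, less than the $281,000 limit. (j) would limit (i) — the baseline figure is 430, under the 455 limit — but (k) sets (j) aside: (k) operates against (j): some sales are to a restaurant for resale. (l), which would lift (k), is not triggered — the qualifying period is 190 days, not below 180 days. Exception (c) stands.
All of (d)'s requirements are met (a current Annual Exemption Letter is held; an ingredient notice is displayed; a current Standing Waiver is held). However, paragraphs (m)–(n) must be considered: (m) operates against (d): the jarred condiments contain meat. (n), which would lift (m), is not engaged — the compliance score is 28 points, not under 28 points. Exception (d) does not apply.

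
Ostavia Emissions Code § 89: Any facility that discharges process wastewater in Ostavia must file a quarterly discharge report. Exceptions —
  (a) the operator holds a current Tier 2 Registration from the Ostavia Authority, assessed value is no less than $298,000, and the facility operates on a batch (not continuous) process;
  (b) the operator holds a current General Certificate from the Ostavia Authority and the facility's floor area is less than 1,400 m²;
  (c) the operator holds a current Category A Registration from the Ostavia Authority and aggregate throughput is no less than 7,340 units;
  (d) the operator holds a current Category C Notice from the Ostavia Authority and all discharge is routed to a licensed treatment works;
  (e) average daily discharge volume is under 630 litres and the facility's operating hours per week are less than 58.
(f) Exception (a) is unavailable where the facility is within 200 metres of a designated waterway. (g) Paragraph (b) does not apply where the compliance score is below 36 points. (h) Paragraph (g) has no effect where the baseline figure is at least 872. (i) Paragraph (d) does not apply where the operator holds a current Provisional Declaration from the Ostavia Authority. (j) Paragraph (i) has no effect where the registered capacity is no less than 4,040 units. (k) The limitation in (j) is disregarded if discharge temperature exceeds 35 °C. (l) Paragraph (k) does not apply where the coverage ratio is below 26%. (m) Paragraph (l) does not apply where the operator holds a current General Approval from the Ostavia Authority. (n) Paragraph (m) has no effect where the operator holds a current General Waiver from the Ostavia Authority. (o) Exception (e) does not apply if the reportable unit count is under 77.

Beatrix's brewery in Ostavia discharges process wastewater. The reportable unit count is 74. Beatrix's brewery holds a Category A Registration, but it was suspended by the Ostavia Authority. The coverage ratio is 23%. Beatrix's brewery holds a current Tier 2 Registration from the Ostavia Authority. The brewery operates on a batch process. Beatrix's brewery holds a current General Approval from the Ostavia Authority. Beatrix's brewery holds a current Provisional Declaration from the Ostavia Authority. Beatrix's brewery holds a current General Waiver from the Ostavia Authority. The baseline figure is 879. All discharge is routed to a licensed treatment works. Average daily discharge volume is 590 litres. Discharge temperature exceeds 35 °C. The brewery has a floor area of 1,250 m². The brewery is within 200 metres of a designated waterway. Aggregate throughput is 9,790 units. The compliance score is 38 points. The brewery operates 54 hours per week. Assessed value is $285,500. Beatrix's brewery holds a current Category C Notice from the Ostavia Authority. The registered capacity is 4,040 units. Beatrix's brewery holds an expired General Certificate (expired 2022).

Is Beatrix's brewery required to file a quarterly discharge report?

No — exception (d) applies; Beatrix's brewery is not required to file a quarterly discharge report.

Exception (a) fails — assessed value is $285,500, short of $298,000.
Exception (b) does not apply: there is no General Certificate in force.
Exception (c) requires that the operator holds a current Category A Registration from the Ostavia Authority; but there is no Category A Registration in force, so (c) is unavailable.
All of (d)'s requirements are met (a current Category C Notice is held; discharge is routed to a licensed treatment works). As to paragraphs (i)–(n): (i) is triggered (a current Provisional Declaration is held), but is overridden by (j): (j) operates against (i): the registered capacity is 4,040 units, meeting the 4,040 units threshold. (k) would limit (j) — discharge temperature exceeds 35 °C — but (l) sets (k) aside: (l) operates against (k): the coverage ratio is 23%, below the 26% limit. (m) would limit (l) — a current General Approval is held — but (n) sets (m) aside: (n) operates — a current General Waiver is held. So (d) applies.
Exception (e)'s conditions are all satisfied: average daily discharge volume is 590 litres, under the 630 litres limit; the facility's operating hours per week are 54, less than the 58 limit. But applying paragraph (o): (o) is engaged — the reportable unit count is 74, under the 77 limit. Exception (e) does not apply.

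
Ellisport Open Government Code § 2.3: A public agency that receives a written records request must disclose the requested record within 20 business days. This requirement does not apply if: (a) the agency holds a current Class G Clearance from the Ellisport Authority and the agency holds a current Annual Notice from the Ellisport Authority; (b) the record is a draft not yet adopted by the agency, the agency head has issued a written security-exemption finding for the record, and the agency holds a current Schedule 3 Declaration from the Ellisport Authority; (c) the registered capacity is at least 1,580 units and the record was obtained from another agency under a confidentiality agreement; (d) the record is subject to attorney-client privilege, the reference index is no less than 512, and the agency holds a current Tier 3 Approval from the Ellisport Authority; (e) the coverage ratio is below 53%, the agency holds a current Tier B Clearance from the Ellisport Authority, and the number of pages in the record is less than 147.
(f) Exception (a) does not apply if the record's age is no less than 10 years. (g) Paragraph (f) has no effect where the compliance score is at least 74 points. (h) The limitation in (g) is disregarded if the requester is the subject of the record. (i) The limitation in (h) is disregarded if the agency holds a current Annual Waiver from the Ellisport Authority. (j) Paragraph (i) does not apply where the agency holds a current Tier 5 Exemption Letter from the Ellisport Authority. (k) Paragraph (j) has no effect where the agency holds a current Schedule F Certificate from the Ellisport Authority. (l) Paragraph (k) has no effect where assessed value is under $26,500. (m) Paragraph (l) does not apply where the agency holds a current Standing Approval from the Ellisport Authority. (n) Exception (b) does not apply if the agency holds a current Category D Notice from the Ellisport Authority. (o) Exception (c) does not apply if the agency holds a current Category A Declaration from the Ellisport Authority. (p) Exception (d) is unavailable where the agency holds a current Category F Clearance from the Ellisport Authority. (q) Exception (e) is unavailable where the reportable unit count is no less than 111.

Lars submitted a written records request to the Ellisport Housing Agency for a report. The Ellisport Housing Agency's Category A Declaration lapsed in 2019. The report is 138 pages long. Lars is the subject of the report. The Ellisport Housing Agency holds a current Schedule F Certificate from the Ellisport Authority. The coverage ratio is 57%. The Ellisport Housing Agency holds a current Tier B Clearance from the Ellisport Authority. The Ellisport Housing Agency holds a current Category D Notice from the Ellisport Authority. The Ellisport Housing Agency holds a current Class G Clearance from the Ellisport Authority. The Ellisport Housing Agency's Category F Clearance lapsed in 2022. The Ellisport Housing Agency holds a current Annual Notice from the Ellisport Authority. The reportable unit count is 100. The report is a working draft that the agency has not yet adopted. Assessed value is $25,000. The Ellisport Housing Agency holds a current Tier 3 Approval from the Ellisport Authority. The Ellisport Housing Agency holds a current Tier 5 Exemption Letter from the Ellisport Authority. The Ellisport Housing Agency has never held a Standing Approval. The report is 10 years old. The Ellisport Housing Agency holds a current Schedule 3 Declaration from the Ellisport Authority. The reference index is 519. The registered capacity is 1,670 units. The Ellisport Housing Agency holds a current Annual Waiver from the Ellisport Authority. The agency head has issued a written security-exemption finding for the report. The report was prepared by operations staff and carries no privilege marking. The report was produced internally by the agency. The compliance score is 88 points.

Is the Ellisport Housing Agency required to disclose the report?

Yes — the Ellisport Housing Agency must disclose the report.

Exception (a): a current Class G Clearance is held; a current Annual Notice is held — every condition holds. But: (f) is triggered — the record's age is 10 years, meeting the 10 years threshold. (g) operates (the compliance score is 88 points, meeting the 74 points threshold), but is itself disapplied by (h): (h) operates against (g): Lars is the subject of the report. (i) would limit (h) — a current Annual Waiver is held — but (j) sets (i) aside: (j) is triggered — a current Tier 5 Exemption Letter is held. (k) would limit (j) — a current Schedule F Certificate is held — but (l) sets (k) aside: (l) is triggered — assessed value is $25,000, under the $26,500 limit. (m), which would lift (l), is not engaged — there is no Standing Approval in force. So (a) is unavailable.
Exception (b)'s conditions are all satisfied: the report is an unadopted draft; a written security-exemption finding has been issued; a current Schedule 3 Declaration is held. However, paragraph (n) must be considered: (n) operates against (b): a current Category D Notice is held. Exception (b) does not apply.
Exception (c) requires that the record was obtained from another agency under a confidentiality agreement; but the report was produced internally, so (c) is unavailable.
Exception (d) does not apply: the report carries no privilege marking.
Exception (e) fails — the coverage ratio is 57%, not below 53%.
None of the exceptions is available; § 2.3 applies in full.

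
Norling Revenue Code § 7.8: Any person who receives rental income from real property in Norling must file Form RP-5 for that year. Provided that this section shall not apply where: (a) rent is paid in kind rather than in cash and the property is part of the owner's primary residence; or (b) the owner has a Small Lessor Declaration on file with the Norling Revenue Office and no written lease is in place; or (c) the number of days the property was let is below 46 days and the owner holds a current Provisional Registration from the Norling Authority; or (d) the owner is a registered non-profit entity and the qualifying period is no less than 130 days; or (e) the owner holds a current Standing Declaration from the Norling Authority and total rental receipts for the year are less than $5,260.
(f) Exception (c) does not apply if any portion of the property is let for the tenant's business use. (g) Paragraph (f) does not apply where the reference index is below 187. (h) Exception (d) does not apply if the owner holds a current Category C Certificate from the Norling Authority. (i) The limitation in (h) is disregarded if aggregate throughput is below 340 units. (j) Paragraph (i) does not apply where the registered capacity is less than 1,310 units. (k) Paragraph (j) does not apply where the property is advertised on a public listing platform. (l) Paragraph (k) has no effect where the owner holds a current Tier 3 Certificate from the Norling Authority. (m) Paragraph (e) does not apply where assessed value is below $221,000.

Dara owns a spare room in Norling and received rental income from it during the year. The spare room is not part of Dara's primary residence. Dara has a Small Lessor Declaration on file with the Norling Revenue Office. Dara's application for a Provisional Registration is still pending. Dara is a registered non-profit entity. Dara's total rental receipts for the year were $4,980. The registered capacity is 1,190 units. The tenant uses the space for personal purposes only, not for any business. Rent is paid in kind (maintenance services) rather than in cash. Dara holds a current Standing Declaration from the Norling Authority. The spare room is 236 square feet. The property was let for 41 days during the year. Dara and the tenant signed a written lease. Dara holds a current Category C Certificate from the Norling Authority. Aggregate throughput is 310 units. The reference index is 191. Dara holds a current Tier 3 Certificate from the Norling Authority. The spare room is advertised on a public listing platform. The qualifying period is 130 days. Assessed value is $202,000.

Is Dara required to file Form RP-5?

Exception (a) requires that the property is part of the owner's primary residence; but the spare room is not part of the primary residence, so (a) is unavailable.
Exception (b) does not apply: a written lease is in place.
Exception (c) fails — the Provisional Registration is not current.
Exception (d)'s conditions are all satisfied: Dara is a registered non-profit; the qualifying period is 130 days, meeting the 130 days threshold. But: (h) operates against (d): a current Category C Certificate is held. (i) would limit (h) — aggregate throughput is 310 units, below the 340 units limit — but (j) sets (i) aside: (j) applies — the registered capacity is 1,190 units, less than the 1,310 units limit. (k) is triggered (the property is publicly advertised), but is set aside by (l): (l) operates against (k): a current Tier 3 Certificate is held. (d) is therefore removed.
Exception (e)'s conditions are all satisfied: a current Standing Declaration is held; total rental receipts for the year are $4,980, less than the $5,260 limit. Turning to paragraph (m): (m) operates against (e): assessed value is $202,000, below the $221,000 limit. So (e) is unavailable.
Every exception is unavailable, so the rule governs.

Yes — Dara must file Form RP-5.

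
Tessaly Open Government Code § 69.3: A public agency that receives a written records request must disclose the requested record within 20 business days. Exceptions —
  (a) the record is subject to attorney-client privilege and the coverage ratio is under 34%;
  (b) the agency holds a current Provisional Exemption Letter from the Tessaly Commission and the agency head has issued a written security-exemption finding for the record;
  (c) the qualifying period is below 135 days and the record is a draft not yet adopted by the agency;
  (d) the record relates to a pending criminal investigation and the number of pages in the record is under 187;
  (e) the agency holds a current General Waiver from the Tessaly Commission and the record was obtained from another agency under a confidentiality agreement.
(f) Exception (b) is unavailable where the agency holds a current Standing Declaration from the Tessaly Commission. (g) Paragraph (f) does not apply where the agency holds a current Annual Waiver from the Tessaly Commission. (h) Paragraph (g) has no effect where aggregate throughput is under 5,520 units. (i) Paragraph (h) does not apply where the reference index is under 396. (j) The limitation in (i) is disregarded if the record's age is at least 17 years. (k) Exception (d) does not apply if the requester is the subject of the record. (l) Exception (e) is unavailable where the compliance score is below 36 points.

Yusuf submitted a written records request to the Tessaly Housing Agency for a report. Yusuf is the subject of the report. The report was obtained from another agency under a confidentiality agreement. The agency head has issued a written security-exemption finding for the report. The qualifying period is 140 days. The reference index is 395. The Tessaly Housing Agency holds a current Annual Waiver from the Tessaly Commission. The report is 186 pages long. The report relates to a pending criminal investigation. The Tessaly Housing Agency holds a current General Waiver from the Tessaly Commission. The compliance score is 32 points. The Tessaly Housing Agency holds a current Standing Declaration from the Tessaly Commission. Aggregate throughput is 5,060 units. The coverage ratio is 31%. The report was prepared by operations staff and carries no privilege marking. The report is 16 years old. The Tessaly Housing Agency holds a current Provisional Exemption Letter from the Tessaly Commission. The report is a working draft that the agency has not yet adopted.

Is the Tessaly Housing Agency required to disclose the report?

Exception (a) requires that the record is subject to attorney-client privilege; but the report carries no privilege marking, so (a) is unavailable.
Exception (b): a current Provisional Exemption Letter is held; a written security-exemption finding has been issued — every condition holds. Applying paragraphs (f)–(j): (f) operates (a current Standing Declaration is held), but is displaced by (g): (g) operates — a current Annual Waiver is held. (h) is triggered (aggregate throughput is 5,060 units, under the 5,520 units limit), but is set aside by (i): (i) operates against (h): the reference index is 395, under the 396 limit. (j), which would lift (i), does not operate here — the record's age is 16 years, short of 17 years. (b) remains available.
Exception (c) does not apply: the qualifying period is 140 days, not below 135 days.
All of (d)'s requirements are met (the report relates to a pending investigation; the number of pages in the record is 186, under the 187 limit). But: (k) applies — Yusuf is the subject of the report. Exception (d) does not apply.
Exception (e): a current General Waiver is held; the report was obtained under a confidentiality agreement — every condition holds. However, paragraph (l) must be considered: (l) applies — the compliance score is 32 points, below the 36 points limit. (e) is therefore removed.

No — exception (b) applies; the Tessaly Housing Agency is not required to disclose the report.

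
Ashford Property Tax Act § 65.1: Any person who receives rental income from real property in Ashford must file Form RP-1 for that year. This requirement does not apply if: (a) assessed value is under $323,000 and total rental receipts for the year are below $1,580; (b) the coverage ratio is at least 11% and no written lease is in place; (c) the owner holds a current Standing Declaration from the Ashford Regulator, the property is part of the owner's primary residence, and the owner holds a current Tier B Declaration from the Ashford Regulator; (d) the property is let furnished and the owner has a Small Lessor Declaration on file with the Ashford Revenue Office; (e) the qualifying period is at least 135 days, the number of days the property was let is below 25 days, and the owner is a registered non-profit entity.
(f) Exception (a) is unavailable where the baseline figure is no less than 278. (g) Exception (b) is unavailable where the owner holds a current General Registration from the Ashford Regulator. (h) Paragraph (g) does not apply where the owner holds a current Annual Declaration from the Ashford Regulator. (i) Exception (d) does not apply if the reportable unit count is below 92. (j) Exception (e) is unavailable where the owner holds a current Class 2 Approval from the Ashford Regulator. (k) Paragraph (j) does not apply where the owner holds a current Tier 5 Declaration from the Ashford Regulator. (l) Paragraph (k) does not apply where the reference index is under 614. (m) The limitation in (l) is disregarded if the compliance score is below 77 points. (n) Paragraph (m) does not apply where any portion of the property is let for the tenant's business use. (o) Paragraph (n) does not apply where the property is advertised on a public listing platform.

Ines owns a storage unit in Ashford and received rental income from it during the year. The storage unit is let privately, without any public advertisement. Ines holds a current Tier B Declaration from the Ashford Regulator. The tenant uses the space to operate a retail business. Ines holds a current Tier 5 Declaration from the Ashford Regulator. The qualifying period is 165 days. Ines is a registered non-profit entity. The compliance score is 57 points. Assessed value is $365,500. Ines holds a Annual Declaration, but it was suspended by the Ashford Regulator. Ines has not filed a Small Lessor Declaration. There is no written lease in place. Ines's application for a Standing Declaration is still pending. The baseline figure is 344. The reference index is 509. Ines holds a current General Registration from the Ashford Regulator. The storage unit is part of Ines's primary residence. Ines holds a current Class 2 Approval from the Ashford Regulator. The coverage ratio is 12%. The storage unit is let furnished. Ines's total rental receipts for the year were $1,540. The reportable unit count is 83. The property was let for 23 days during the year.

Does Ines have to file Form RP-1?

Yes — Ines must file Form RP-1.

Exception (a) fails — assessed value is $365,500, not under $323,000.
All of (b)'s requirements are met (the coverage ratio is 12%, meeting the 11% threshold; there is no written lease). But applying paragraphs (g)–(h): (g) operates against (b): a current General Registration is held. (h) is not triggered (no current Annual Declaration is held), so (g) stands. So (b) is unavailable.
Exception (c) does not apply: the Standing Declaration is not current.
Exception (d) requires that the owner has a Small Lessor Declaration on file with the Ashford Revenue Office; but no Small Lessor Declaration is on file, so (d) is unavailable.
Exception (e)'s conditions are all satisfied: the qualifying period is 165 days, meeting the 135 days threshold; the number of days the property was let is 23 days, below the 25 days limit; Ines is a registered non-profit. Turning to paragraphs (j)–(o): (j) is triggered — a current Class 2 Approval is held. (k) is triggered (a current Tier 5 Declaration is held), but is displaced by (l): (l) is engaged — the reference index is 509, under the 614 limit. (m) operates (the compliance score is 57 points, below the 77 points limit), but is itself disapplied by (n): (n) operates against (m): the space is let for business use. (o), which would lift (n), is not triggered — the property is let privately without advertisement. (e) is therefore removed.
None of the exceptions is available; § 65.1 applies in full.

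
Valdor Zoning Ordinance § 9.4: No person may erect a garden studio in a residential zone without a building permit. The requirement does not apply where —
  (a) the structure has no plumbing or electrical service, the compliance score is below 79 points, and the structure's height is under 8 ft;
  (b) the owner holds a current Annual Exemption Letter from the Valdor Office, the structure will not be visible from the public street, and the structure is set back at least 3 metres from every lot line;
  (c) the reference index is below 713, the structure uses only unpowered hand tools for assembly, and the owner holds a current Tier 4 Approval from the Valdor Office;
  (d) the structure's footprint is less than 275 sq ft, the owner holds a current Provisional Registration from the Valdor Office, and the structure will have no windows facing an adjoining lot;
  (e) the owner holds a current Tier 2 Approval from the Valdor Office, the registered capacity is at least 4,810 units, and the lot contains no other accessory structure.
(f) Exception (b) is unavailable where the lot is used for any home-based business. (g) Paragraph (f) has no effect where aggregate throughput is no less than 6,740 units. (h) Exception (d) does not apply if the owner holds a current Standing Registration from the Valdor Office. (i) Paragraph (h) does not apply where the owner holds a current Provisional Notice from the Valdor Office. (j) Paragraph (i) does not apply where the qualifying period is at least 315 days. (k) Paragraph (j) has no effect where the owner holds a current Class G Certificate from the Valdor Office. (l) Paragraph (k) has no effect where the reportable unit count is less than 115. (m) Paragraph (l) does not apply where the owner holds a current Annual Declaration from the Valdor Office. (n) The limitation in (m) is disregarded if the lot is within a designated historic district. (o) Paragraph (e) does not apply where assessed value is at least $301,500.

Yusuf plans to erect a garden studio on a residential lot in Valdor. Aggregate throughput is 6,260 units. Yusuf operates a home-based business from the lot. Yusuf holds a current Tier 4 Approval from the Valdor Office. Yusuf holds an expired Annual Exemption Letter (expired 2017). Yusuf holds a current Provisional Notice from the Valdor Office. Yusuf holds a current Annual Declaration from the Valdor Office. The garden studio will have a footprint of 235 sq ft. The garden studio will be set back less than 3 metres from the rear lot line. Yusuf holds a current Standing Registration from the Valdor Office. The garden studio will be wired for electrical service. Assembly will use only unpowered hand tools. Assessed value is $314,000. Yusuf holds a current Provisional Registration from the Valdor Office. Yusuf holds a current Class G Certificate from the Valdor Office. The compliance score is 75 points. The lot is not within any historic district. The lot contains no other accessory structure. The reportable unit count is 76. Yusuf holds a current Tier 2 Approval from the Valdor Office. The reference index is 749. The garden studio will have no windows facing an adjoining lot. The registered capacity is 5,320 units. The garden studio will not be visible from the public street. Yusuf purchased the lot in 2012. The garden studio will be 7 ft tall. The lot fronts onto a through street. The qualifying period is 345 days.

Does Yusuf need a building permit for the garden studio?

Exception (a) does not apply: electrical service is planned.
Exception (b) requires that the owner holds a current Annual Exemption Letter from the Valdor Office; but no current Annual Exemption Letter is held, so (b) is unavailable.
Exception (c) fails — the reference index is 749, not below 713.
Exception (d)'s conditions are all satisfied: the structure's footprint is 235 sq ft, less than the 275 sq ft limit; a current Provisional Registration is held; no windows face an adjoining lot. As to paragraphs (h)–(n): (h) would limit (d) — a current Standing Registration is held — but (i) sets (h) aside: (i) operates against (h): a current Provisional Notice is held. (j) would limit (i) — the qualifying period is 345 days, meeting the 315 days threshold — but (k) sets (j) aside: (k) applies — a current Class G Certificate is held. (l) is triggered (the reportable unit count is 76, less than the 115 limit), but is displaced by (m): (m) operates against (l): a current Annual Declaration is held. (n), which would lift (m), is not triggered — the lot is not in a historic district. Exception (d) stands.
Exception (e)'s conditions are all satisfied: a current Tier 2 Approval is held; the registered capacity is 5,320 units, meeting the 4,810 units threshold; the lot has no other accessory structure. But: (o) applies — assessed value is $314,000, meeting the $301,500 threshold. So (e) is unavailable.

No — exception (d) applies; Yusuf does not need a building permit.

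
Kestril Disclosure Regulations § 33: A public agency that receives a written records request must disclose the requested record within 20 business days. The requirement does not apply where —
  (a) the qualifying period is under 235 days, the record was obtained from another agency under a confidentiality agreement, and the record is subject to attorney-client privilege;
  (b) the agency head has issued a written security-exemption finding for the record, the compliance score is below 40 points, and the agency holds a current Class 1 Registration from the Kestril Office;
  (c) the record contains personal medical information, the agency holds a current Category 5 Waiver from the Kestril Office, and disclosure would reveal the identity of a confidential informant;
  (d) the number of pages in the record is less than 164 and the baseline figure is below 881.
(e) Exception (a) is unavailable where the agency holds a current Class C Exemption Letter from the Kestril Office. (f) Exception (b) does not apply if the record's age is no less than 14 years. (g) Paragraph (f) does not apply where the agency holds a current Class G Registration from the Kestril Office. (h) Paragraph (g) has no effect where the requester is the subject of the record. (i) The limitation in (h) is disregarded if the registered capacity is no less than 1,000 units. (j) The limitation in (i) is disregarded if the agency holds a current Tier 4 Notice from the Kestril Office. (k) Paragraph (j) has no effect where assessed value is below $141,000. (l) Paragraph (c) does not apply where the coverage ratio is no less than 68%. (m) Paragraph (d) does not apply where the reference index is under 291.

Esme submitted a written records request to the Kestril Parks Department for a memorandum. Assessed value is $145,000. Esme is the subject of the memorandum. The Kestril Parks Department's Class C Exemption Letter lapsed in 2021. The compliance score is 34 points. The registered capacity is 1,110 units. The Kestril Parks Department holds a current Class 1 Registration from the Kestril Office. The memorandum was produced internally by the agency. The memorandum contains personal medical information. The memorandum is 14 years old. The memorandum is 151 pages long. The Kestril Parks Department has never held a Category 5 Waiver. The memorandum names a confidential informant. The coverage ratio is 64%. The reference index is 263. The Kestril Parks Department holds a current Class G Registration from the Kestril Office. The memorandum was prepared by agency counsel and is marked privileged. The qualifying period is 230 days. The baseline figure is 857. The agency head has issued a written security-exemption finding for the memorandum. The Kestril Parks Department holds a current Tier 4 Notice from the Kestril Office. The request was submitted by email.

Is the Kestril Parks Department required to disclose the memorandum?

Yes — the Kestril Parks Department must disclose the memorandum.

Exception (a) does not apply: the memorandum was produced internally.
Exception (b)'s conditions are all satisfied: a written security-exemption finding has been issued; the compliance score is 34 points, below the 40 points limit; a current Class 1 Registration is held. But applying paragraphs (f)–(k): (f) operates — the record's age is 14 years, meeting the 14 years threshold. (g) would limit (f) — a current Class G Registration is held — but (h) sets (g) aside: (h) operates against (g): Esme is the subject of the memorandum. (i) would limit (h) — the registered capacity is 1,110 units, meeting the 1,000 units threshold — but (j) sets (i) aside: (j) operates against (i): a current Tier 4 Notice is held. (k), which would lift (j), does not operate here — assessed value is $145,000, not below $141,000. (b) is therefore removed.
Exception (c) does not apply: the Category 5 Waiver is not current.
All of (d)'s requirements are met (the number of pages in the record is 151, less than the 164 limit; the baseline figure is 857, below the 881 limit). But: (m) is triggered — the reference index is 263, under the 291 limit. (d) is therefore removed.
No exception applies. The general rule governs.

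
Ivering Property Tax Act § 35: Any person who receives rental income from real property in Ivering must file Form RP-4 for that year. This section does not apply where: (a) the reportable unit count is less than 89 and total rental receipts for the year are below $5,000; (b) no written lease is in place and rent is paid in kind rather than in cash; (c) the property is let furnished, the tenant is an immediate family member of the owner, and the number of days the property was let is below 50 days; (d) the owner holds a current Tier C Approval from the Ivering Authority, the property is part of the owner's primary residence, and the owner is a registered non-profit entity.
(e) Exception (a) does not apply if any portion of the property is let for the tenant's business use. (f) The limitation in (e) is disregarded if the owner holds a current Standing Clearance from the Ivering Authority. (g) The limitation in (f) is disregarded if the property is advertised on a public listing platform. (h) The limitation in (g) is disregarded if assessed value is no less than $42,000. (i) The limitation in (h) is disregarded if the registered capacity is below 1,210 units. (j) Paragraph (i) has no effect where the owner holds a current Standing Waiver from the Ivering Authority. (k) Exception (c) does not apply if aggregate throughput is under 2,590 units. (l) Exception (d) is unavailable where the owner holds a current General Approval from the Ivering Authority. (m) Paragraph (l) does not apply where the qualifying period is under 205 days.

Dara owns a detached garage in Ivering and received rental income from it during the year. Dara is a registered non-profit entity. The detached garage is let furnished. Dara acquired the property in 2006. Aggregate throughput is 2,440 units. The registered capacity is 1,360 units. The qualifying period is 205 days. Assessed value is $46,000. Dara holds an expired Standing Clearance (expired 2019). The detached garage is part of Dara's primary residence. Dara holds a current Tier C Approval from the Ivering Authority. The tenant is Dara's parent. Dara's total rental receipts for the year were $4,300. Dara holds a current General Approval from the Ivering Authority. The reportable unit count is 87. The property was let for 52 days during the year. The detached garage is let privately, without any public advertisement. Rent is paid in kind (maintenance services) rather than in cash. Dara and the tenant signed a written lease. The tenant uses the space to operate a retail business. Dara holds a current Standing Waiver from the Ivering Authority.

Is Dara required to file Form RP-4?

Exception (a) is satisfied on its face — the reportable unit count is 87, less than the 89 limit; total rental receipts for the year are $4,300, below the $5,000 limit. Turning to paragraphs (e)–(j): (e) is engaged — the space is let for business use. (f) is not triggered (no current Standing Clearance is held), so (e) stands. So (a) is unavailable.
Exception (b) requires that no written lease is in place; but a written lease is in place, so (b) is unavailable.
Exception (c) requires that the number of days the property was let is below 50 days; but the number of days the property was let is 52 days, not below 50 days, so (c) is unavailable.
All of (d)'s requirements are met (a current Tier C Approval is held; the detached garage is part of the primary residence; Dara is a registered non-profit). Turning to paragraphs (l)–(m): (l) applies — a current General Approval is held. (m), which would lift (l), is not triggered — the qualifying period is 205 days, not under 205 days. Exception (d) does not apply.
No exception applies. The general rule governs.

Yes — Dara must file Form RP-4.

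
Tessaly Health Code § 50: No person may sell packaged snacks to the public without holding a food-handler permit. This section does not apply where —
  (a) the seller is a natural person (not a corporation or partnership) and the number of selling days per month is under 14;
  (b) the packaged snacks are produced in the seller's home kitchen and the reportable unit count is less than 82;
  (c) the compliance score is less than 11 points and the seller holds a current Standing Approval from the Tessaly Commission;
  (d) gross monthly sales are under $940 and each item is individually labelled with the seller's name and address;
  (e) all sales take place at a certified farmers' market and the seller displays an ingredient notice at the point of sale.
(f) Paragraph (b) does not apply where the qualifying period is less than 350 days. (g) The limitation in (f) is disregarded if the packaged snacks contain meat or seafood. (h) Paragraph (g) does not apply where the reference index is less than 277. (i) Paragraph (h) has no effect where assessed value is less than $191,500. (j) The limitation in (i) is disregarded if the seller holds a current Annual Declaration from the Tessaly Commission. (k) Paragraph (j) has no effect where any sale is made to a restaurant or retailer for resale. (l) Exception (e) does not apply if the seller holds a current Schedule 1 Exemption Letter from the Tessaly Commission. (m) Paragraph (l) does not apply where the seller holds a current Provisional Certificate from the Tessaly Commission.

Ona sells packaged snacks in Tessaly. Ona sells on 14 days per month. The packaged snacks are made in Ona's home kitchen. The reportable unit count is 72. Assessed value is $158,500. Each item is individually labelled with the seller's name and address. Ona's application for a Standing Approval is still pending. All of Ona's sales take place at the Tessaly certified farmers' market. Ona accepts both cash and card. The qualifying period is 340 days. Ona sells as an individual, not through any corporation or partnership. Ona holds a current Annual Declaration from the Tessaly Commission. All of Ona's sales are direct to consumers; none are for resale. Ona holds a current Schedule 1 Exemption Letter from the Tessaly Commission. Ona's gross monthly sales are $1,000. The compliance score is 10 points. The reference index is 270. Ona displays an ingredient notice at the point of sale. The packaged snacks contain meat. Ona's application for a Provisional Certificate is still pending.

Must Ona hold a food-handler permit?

Yes — Ona must hold a food-handler permit.

Exception (a) does not apply: the number of selling days per month is 14, not under 14.
All of (b)'s requirements are met (the packaged snacks are home-kitchen produced; the reportable unit count is 72, less than the 82 limit). But applying paragraphs (f)–(k): (f) operates against (b): the qualifying period is 340 days, less than the 350 days limit. (g) would limit (f) — the packaged snacks contain meat — but (h) sets (g) aside: (h) operates against (g): the reference index is 270, less than the 277 limit. (i) is triggered (assessed value is $158,500, less than the $191,500 limit), but is itself disapplied by (j): (j) applies — a current Annual Declaration is held. (k) does not operate here (no sales are for resale), so (j) stands. (b) is therefore removed.
Exception (c) does not apply: no current Standing Approval is held.
Exception (d) does not apply: gross monthly sales are $1,000, not under $940.
Exception (e): all sales are at a certified farmers' market; an ingredient notice is displayed — every condition holds. But: (l) operates against (e): a current Schedule 1 Exemption Letter is held. (m) is not triggered (the Provisional Certificate is not current), so (l) stands. Exception (e) does not apply.
No exception displaces § 50.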